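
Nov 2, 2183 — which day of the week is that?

Doomsday rule: the anchor day for the 2100s is Sunday. For year 83: 83÷12 = 6 r 11, and 11÷4 = 2, so 6+11+2 = 19.
Sunday + 19 ≡ Friday — that's 2183's doomsday.
In November the doomsday date is Nov 7.
Nov 2 is 5 days before Nov 7; 5 mod 7 = 5, so Friday − 5 = Sunday.

Sunday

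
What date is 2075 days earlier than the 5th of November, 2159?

March 1, 2154

−365 (one year) → Nov 5, 2158 (1710 left).
−365 (one year) → Nov 5, 2157 (1345 left).
−365 (one year) → Nov 5, 2156 (980 left).
−366 (one year; includes Feb 29, 2156) → Nov 5, 2155 (614 left).
−365 (one year) → Nov 5, 2154 (249 left).
−5 → Oct 31, 2154 (end of Oct, 31 days; 244 left).
−31 → Sep 30, 2154 (end of Sep, 30 days; 213 left).
−30 → Aug 31, 2154 (end of Aug, 31 days; 183 left).
−31 → Jul 31, 2154 (end of Jul, 31 days; 152 left).
−31 → Jun 30, 2154 (end of Jun, 30 days; 121 left).
−30 → May 31, 2154 (end of May, 31 days; 91 left).
−31 → Apr 30, 2154 (end of Apr, 30 days; 60 left).
−30 → Mar 31, 2154 (end of Mar, 31 days; 30 left).
−30 → Mar 1, 2154.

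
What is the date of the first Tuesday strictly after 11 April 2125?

April 17, 2125

Apr 11, 2125 is a Wednesday.
From Wednesday to the next Tuesday is 6 days.
Apr 11, 2125 + 6 = Apr 17, 2125.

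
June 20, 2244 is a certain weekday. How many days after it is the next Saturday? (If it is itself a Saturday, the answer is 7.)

Jun 20, 2244 is a Thursday.
From Thursday to the next Saturday is 2 days.

2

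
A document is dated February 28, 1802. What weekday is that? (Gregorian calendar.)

Doomsday rule: the anchor day for the 1800s is Friday. For year 02: 2÷12 = 0 r 2, and 2÷4 = 0, so 0+2+0 = 2.
Friday + 2 ≡ Sunday — that's 1802's doomsday.
In February the doomsday date is Feb 28 (1802 is not a leap year).
Feb 28 is the doomsday itself: Sunday.

Sunday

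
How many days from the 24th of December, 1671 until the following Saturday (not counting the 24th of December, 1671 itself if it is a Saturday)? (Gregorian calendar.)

Dec 24, 1671 is a Thursday.
From Thursday to the next Saturday is 2 days.

2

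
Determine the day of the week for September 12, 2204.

Wednesday

Doomsday rule: the anchor day for the 2200s is Friday. For year 04: 4÷12 = 0 r 4, and 4÷4 = 1, so 0+4+1 = 5.
Friday + 5 ≡ Wednesday — that's 2204's doomsday.
In September the doomsday date is Sep 5.
Sep 12 is 7 days after Sep 5; 7 mod 7 = 0, so Wednesday + 0 = Wednesday.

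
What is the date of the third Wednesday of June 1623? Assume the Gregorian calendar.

June 21, 1623

June 1, 1623 is a Thursday.
The first Wednesday is therefore June 7 (6 days later).
The third Wednesday is 7 + 2×7 = June 21.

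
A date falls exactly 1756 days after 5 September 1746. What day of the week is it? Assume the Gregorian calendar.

Sep 5, 1746 is a Monday.
1756 mod 7 = 6, so 1756 days after a Monday is Monday + 6 = Sunday.

Sunday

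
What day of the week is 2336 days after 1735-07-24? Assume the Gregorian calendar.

Friday

First find the weekday of Jul 24, 1735. Doomsday rule: the anchor day for the 1700s is Sunday. For year 35: 35÷12 = 2 r 11, and 11÷4 = 2, so 2+11+2 = 15.
Sunday + 15 ≡ Monday — that's 1735's doomsday.
In July the doomsday date is Jul 11.
Jul 24 is 13 days after Jul 11; 13 mod 7 = 6, so Monday + 6 = Sunday.
2336 mod 7 = 5, so 2336 days after a Sunday is Sunday + 5 = Friday.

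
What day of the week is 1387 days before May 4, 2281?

May 4, 2281 is a Wednesday.
1387 mod 7 = 1, so 1387 days before a Wednesday is Wednesday − 1 = Tuesday.

Tuesday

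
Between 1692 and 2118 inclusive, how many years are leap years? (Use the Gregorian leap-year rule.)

Multiples of 4 in [1692,2118]: 107.
Of those, multiples of 100: 5 (not leap unless ÷400).
Multiples of 400: 1.
Leap years = 107 − 5 + 1 = 103.

103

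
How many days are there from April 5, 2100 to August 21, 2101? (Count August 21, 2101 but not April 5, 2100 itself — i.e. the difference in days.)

503

Apr 5, 2100 → Apr 5, 2101: 365 days.
Apr 5, 2101 → May 5, 2101: 30 days (April has 30).
May 5, 2101 → Jun 5, 2101: 31 days (May has 31).
Jun 5, 2101 → Jul 5, 2101: 30 days (June has 30).
Jul 5, 2101 → Aug 5, 2101: 31 days (July has 31).
Aug 5, 2101 → Aug 21, 2101: 16 days.
Total: 503 days.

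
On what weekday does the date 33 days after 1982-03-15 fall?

First find the weekday of Mar 15, 1982. Doomsday rule: the anchor day for the 1900s is Wednesday. For year 82: 82÷12 = 6 r 10, and 10÷4 = 2, so 6+10+2 = 18.
Wednesday + 18 ≡ Sunday — that's 1982's doomsday.
In March the doomsday date is Mar 14.
Mar 15 is 1 day after Mar 14; 1 mod 7 = 1, so Sunday + 1 = Monday.
33 mod 7 = 5, so 33 days after a Monday is Monday + 5 = Saturday.

Saturday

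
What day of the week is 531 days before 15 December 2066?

Dec 15, 2066 is a Wednesday.
531 mod 7 = 6, so 531 days before a Wednesday is Wednesday − 6 = Thursday.

Thursday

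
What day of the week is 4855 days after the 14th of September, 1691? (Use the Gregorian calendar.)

Tuesday

Sep 14, 1691 is a Friday.
4855 mod 7 = 4, so 4855 days after a Friday is Friday + 4 = Tuesday.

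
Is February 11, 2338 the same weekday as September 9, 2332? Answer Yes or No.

Yes

From Sep 9, 2332 to Feb 11, 2338 is 1981 days.
1981 mod 7 = 0, so they are the same weekday.
(Sep 9, 2332 is a Friday; Feb 11, 2338 is a Friday.)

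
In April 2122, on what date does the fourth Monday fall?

April 27, 2122

April 1, 2122 is a Wednesday.
The first Monday is therefore April 6 (5 days later).
The fourth Monday is 6 + 3×7 = April 27.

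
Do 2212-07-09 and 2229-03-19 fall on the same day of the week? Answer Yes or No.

Yes

From Jul 9, 2212 to Mar 19, 2229 is 6097 days.
6097 mod 7 = 0, so they are the same weekday.
(Jul 9, 2212 is a Thursday; Mar 19, 2229 is a Thursday.)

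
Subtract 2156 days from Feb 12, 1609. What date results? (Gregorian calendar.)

March 20, 1603

−366 (one year; includes Feb 29, 1608) → Feb 12, 1608 (1790 left).
−365 (one year) → Feb 12, 1607 (1425 left).
−365 (one year) → Feb 12, 1606 (1060 left).
−365 (one year) → Feb 12, 1605 (695 left).
−366 (one year; includes Feb 29, 1604) → Feb 12, 1604 (329 left).
−12 → Jan 31, 1604 (end of Jan, 31 days; 317 left).
−31 → Dec 31, 1603 (end of Dec, 31 days; 286 left).
−31 → Nov 30, 1603 (end of Nov, 30 days; 255 left).
−30 → Oct 31, 1603 (end of Oct, 31 days; 225 left).
−31 → Sep 30, 1603 (end of Sep, 30 days; 194 left).
−30 → Aug 31, 1603 (end of Aug, 31 days; 164 left).
−31 → Jul 31, 1603 (end of Jul, 31 days; 133 left).
−31 → Jun 30, 1603 (end of Jun, 30 days; 102 left).
−30 → May 31, 1603 (end of May, 31 days; 72 left).
−31 → Apr 30, 1603 (end of Apr, 30 days; 41 left).
−30 → Mar 31, 1603 (end of Mar, 31 days; 11 left).
−11 → Mar 20, 1603.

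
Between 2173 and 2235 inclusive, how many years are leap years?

14

Multiples of 4 in [2173,2235]: 15.
Of those, multiples of 100: 1 (not leap unless ÷400).
Multiples of 400: 0.
Leap years = 15 − 1 + 0 = 14.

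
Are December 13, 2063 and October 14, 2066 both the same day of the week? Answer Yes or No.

From Dec 13, 2063 to Oct 14, 2066 is 1036 days.
1036 mod 7 = 0, so they are the same weekday.
(Dec 13, 2063 is a Thursday; Oct 14, 2066 is a Thursday.)

Yes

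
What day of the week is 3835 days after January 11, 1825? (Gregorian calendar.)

Monday

First find the weekday of Jan 11, 1825. Doomsday rule: the anchor day for the 1800s is Friday. For year 25: 25÷12 = 2 r 1, and 1÷4 = 0, so 2+1+0 = 3.
Friday + 3 ≡ Monday — that's 1825's doomsday.
In January the doomsday date is Jan 3 (1825 is not a leap year).
Jan 11 is 8 days after Jan 3; 8 mod 7 = 1, so Monday + 1 = Tuesday.
3835 mod 7 = 6, so 3835 days after a Tuesday is Tuesday + 6 = Monday.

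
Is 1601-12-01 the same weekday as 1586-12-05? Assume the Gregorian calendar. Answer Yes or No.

From Dec 5, 1586 to Dec 1, 1601 is 5475 days.
5475 mod 7 = 1, so they are different weekdays.
(Dec 5, 1586 is a Friday; Dec 1, 1601 is a Saturday.)

No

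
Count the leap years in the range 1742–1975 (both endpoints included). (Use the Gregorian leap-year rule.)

56

Multiples of 4 in [1742,1975]: 58.
Of those, multiples of 100: 2 (not leap unless ÷400).
Multiples of 400: 0.
Leap years = 58 − 2 + 0 = 56.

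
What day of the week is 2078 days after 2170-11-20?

Monday

First find the weekday of Nov 20, 2170. Doomsday rule: the anchor day for the 2100s is Sunday. For year 70: 70÷12 = 5 r 10, and 10÷4 = 2, so 5+10+2 = 17.
Sunday + 17 ≡ Wednesday — that's 2170's doomsday.
In November the doomsday date is Nov 7.
Nov 20 is 13 days after Nov 7; 13 mod 7 = 6, so Wednesday + 6 = Tuesday.
2078 mod 7 = 6, so 2078 days after a Tuesday is Tuesday + 6 = Monday.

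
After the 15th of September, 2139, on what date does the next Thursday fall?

Sep 15, 2139 is a Tuesday.
From Tuesday to the next Thursday is 2 days.
Sep 15, 2139 + 2 = Sep 17, 2139.

September 17, 2139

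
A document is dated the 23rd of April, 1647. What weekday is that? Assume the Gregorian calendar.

Tuesday

Doomsday rule: the anchor day for the 1600s is Tuesday. For year 47: 47÷12 = 3 r 11, and 11÷4 = 2, so 3+11+2 = 16.
Tuesday + 16 ≡ Thursday — that's 1647's doomsday.
In April the doomsday date is Apr 4.
Apr 23 is 19 days after Apr 4; 19 mod 7 = 5, so Thursday + 5 = Tuesday.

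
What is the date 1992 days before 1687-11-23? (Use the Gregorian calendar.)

June 10, 1682

−365 (one year) → Nov 23, 1686 (1627 left).
−365 (one year) → Nov 23, 1685 (1262 left).
−365 (one year) → Nov 23, 1684 (897 left).
−366 (one year; includes Feb 29, 1684) → Nov 23, 1683 (531 left).
−365 (one year) → Nov 23, 1682 (166 left).
−23 → Oct 31, 1682 (end of Oct, 31 days; 143 left).
−31 → Sep 30, 1682 (end of Sep, 30 days; 112 left).
−30 → Aug 31, 1682 (end of Aug, 31 days; 82 left).
−31 → Jul 31, 1682 (end of Jul, 31 days; 51 left).
−31 → Jun 30, 1682 (end of Jun, 30 days; 20 left).
−20 → Jun 10, 1682.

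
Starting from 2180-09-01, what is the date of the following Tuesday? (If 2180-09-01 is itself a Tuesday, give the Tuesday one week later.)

September 5, 2180

Sep 1, 2180 is a Friday.
From Friday to the next Tuesday is 4 days.
Sep 1, 2180 + 4 = Sep 5, 2180.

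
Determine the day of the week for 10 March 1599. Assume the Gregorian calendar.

Wednesday

Doomsday rule: the anchor day for the 1500s is Wednesday. For year 99: 99÷12 = 8 r 3, and 3÷4 = 0, so 8+3+0 = 11.
Wednesday + 11 ≡ Sunday — that's 1599's doomsday.
In March the doomsday date is Mar 14.
Mar 10 is 4 days before Mar 14; 4 mod 7 = 4, so Sunday − 4 = Wednesday.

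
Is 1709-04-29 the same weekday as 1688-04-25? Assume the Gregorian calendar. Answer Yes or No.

From Apr 25, 1688 to Apr 29, 1709 is 7673 days.
7673 mod 7 = 1, so they are different weekdays.
(Apr 25, 1688 is a Sunday; Apr 29, 1709 is a Monday.)

No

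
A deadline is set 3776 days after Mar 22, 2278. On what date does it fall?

July 23, 2288

+365 (one year) → Mar 22, 2279 (3411 left).
+366 (one year; includes Feb 29, 2280) → Mar 22, 2280 (3045 left).
+365 (one year) → Mar 22, 2281 (2680 left).
+365 (one year) → Mar 22, 2282 (2315 left).
+365 (one year) → Mar 22, 2283 (1950 left).
+366 (one year; includes Feb 29, 2284) → Mar 22, 2284 (1584 left).
+365 (one year) → Mar 22, 2285 (1219 left).
+365 (one year) → Mar 22, 2286 (854 left).
+365 (one year) → Mar 22, 2287 (489 left).
+366 (one year; includes Feb 29, 2288) → Mar 22, 2288 (123 left).
Mar has 31 days: +10 → Apr 1, 2288 (113 left).
Apr has 30 days: +30 → May 1, 2288 (83 left).
May has 31 days: +31 → Jun 1, 2288 (52 left).
Jun has 30 days: +30 → Jul 1, 2288 (22 left).
+22 → Jul 23, 2288.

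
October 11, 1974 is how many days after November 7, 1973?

Nov 7, 1973 → Dec 7, 1973: 30 days (November has 30).
Dec 7, 1973 → Jan 7, 1974: 31 days (December has 31).
Jan 7, 1974 → Feb 7, 1974: 31 days (January has 31).
Feb 7, 1974 → Mar 7, 1974: 28 days (February has 28).
Mar 7, 1974 → Apr 7, 1974: 31 days (March has 31).
Apr 7, 1974 → May 7, 1974: 30 days (April has 30).
May 7, 1974 → Jun 7, 1974: 31 days (May has 31).
Jun 7, 1974 → Jul 7, 1974: 30 days (June has 30).
Jul 7, 1974 → Aug 7, 1974: 31 days (July has 31).
Aug 7, 1974 → Sep 7, 1974: 31 days (August has 31).
Sep 7, 1974 → Oct 7, 1974: 30 days (September has 30).
Oct 7, 1974 → Oct 11, 1974: 4 days.
Total: 338 days.

338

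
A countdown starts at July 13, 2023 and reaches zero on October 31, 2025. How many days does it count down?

Jul 13, 2023 → Jul 13, 2024: 366 days (Feb 29, 2024 is in that span).
Jul 13, 2024 → Jul 13, 2025: 365 days.
Jul 13, 2025 → Aug 13, 2025: 31 days (July has 31).
Aug 13, 2025 → Sep 13, 2025: 31 days (August has 31).
Sep 13, 2025 → Oct 13, 2025: 30 days (September has 30).
Oct 13, 2025 → Oct 31, 2025: 18 days.
Total: 841 days.

841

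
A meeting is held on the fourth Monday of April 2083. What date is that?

April 1, 2083 is a Thursday.
The first Monday is therefore April 5 (4 days later).
The fourth Monday is 5 + 3×7 = April 26.

April 26, 2083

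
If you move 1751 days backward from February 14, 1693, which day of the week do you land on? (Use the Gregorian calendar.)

First find the weekday of Feb 14, 1693. Doomsday rule: the anchor day for the 1600s is Tuesday. For year 93: 93÷12 = 7 r 9, and 9÷4 = 2, so 7+9+2 = 18.
Tuesday + 18 ≡ Saturday — that's 1693's doomsday.
In February the doomsday date is Feb 28 (1693 is not a leap year).
Feb 14 is 14 days before Feb 28; 14 mod 7 = 0, so Saturday − 0 = Saturday.
1751 mod 7 = 1, so 1751 days before a Saturday is Saturday − 1 = Friday.

Friday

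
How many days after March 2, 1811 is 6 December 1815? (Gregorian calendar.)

1740

Mar 2, 1811 → Mar 2, 1812: 366 days (Feb 29, 1812 is in that span).
Mar 2, 1812 → Mar 2, 1813: 365 days.
Mar 2, 1813 → Mar 2, 1814: 365 days.
Mar 2, 1814 → Mar 2, 1815: 365 days.
Mar 2, 1815 → Apr 2, 1815: 31 days (March has 31).
Apr 2, 1815 → May 2, 1815: 30 days (April has 30).
May 2, 1815 → Jun 2, 1815: 31 days (May has 31).
Jun 2, 1815 → Jul 2, 1815: 30 days (June has 30).
Jul 2, 1815 → Aug 2, 1815: 31 days (July has 31).
Aug 2, 1815 → Sep 2, 1815: 31 days (August has 31).
Sep 2, 1815 → Oct 2, 1815: 30 days (September has 30).
Oct 2, 1815 → Nov 2, 1815: 31 days (October has 31).
Nov 2, 1815 → Dec 2, 1815: 30 days (November has 30).
Dec 2, 1815 → Dec 6, 1815: 4 days.
Total: 1740 days.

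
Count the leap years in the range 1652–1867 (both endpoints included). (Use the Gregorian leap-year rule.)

Multiples of 4 in [1652,1867]: 54.
Of those, multiples of 100: 2 (not leap unless ÷400).
Multiples of 400: 0.
Leap years = 54 − 2 + 0 = 52.

52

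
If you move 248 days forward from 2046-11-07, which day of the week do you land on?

Nov 7, 2046 is a Wednesday.
248 mod 7 = 3, so 248 days after a Wednesday is Wednesday + 3 = Saturday.

Saturday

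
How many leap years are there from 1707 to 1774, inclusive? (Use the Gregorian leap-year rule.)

Multiples of 4 in [1707,1774]: 17.
Of those, multiples of 100: 0 (not leap unless ÷400).
Multiples of 400: 0.
Leap years = 17 − 0 + 0 = 17.

17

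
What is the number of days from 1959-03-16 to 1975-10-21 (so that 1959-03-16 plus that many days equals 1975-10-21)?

Mar 16, 1959 → Mar 16, 1960: 366 days (Feb 29, 1960 is in that span).
Mar 16, 1960 → Mar 16, 1961: 365 days.
Mar 16, 1961 → Mar 16, 1962: 365 days.
Mar 16, 1962 → Mar 16, 1963: 365 days.
Mar 16, 1963 → Mar 16, 1964: 366 days (Feb 29, 1964 is in that span).
Mar 16, 1964 → Mar 16, 1965: 365 days.
Mar 16, 1965 → Mar 16, 1966: 365 days.
Mar 16, 1966 → Mar 16, 1967: 365 days.
Mar 16, 1967 → Mar 16, 1968: 366 days (Feb 29, 1968 is in that span).
Mar 16, 1968 → Mar 16, 1969: 365 days.
Mar 16, 1969 → Mar 16, 1970: 365 days.
Mar 16, 1970 → Mar 16, 1971: 365 days.
Mar 16, 1971 → Mar 16, 1972: 366 days (Feb 29, 1972 is in that span).
Mar 16, 1972 → Mar 16, 1973: 365 days.
Mar 16, 1973 → Mar 16, 1974: 365 days.
Mar 16, 1974 → Mar 16, 1975: 365 days.
Mar 16, 1975 → Apr 16, 1975: 31 days (March has 31).
Apr 16, 1975 → May 16, 1975: 30 days (April has 30).
May 16, 1975 → Jun 16, 1975: 31 days (May has 31).
Jun 16, 1975 → Jul 16, 1975: 30 days (June has 30).
Jul 16, 1975 → Aug 16, 1975: 31 days (July has 31).
Aug 16, 1975 → Sep 16, 1975: 31 days (August has 31).
Sep 16, 1975 → Oct 16, 1975: 30 days (September has 30).
Oct 16, 1975 → Oct 21, 1975: 5 days.
Total: 6063 days.

6063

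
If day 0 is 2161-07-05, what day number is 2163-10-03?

Jul 5, 2161 → Jul 5, 2162: 365 days.
Jul 5, 2162 → Jul 5, 2163: 365 days.
Jul 5, 2163 → Aug 5, 2163: 31 days (July has 31).
Aug 5, 2163 → Sep 5, 2163: 31 days (August has 31).
Sep 5, 2163 → Oct 3, 2163: 28 days.
Total: 820 days.

820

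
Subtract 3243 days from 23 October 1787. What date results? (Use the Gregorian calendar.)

−365 (one year) → Oct 23, 1786 (2878 left).
−365 (one year) → Oct 23, 1785 (2513 left).
−365 (one year) → Oct 23, 1784 (2148 left).
−366 (one year; includes Feb 29, 1784) → Oct 23, 1783 (1782 left).
−365 (one year) → Oct 23, 1782 (1417 left).
−365 (one year) → Oct 23, 1781 (1052 left).
−365 (one year) → Oct 23, 1780 (687 left).
−366 (one year; includes Feb 29, 1780) → Oct 23, 1779 (321 left).
−23 → Sep 30, 1779 (end of Sep, 30 days; 298 left).
−30 → Aug 31, 1779 (end of Aug, 31 days; 268 left).
−31 → Jul 31, 1779 (end of Jul, 31 days; 237 left).
−31 → Jun 30, 1779 (end of Jun, 30 days; 206 left).
−30 → May 31, 1779 (end of May, 31 days; 176 left).
−31 → Apr 30, 1779 (end of Apr, 30 days; 145 left).
−30 → Mar 31, 1779 (end of Mar, 31 days; 115 left).
−31 → Feb 28, 1779 (end of Feb, 28 days; 84 left).
−28 → Jan 31, 1779 (end of Jan, 31 days; 56 left).
−31 → Dec 31, 1778 (end of Dec, 31 days; 25 left).
−25 → Dec 6, 1778.

December 6, 1778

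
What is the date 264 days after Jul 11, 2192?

April 1, 2193

Jul has 31 days: +21 → Aug 1, 2192 (243 left).
Aug has 31 days: +31 → Sep 1, 2192 (212 left).
Sep has 30 days: +30 → Oct 1, 2192 (182 left).
Oct has 31 days: +31 → Nov 1, 2192 (151 left).
Nov has 30 days: +30 → Dec 1, 2192 (121 left).
Dec has 31 days: +31 → Jan 1, 2193 (90 left).
Jan has 31 days: +31 → Feb 1, 2193 (59 left).
Feb has 28 days: +28 → Mar 1, 2193 (31 left).
Mar has 31 days: +31 → Apr 1, 2193 (0 left).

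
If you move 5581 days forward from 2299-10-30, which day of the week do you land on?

Wednesday

First find the weekday of Oct 30, 2299. Doomsday rule: the anchor day for the 2200s is Friday. For year 99: 99÷12 = 8 r 3, and 3÷4 = 0, so 8+3+0 = 11.
Friday + 11 ≡ Tuesday — that's 2299's doomsday.
In October the doomsday date is Oct 10.
Oct 30 is 20 days after Oct 10; 20 mod 7 = 6, so Tuesday + 6 = Monday.
5581 mod 7 = 2, so 5581 days after a Monday is Monday + 2 = Wednesday.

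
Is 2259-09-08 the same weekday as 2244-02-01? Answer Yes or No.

Yes

From Feb 1, 2244 to Sep 8, 2259 is 5698 days.
5698 mod 7 = 0, so they are the same weekday.
(Feb 1, 2244 is a Thursday; Sep 8, 2259 is a Thursday.)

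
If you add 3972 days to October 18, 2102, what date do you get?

September 2, 2113

+365 (one year) → Oct 18, 2103 (3607 left).
+366 (one year; includes Feb 29, 2104) → Oct 18, 2104 (3241 left).
+365 (one year) → Oct 18, 2105 (2876 left).
+365 (one year) → Oct 18, 2106 (2511 left).
+365 (one year) → Oct 18, 2107 (2146 left).
+366 (one year; includes Feb 29, 2108) → Oct 18, 2108 (1780 left).
+365 (one year) → Oct 18, 2109 (1415 left).
+365 (one year) → Oct 18, 2110 (1050 left).
+365 (one year) → Oct 18, 2111 (685 left).
+366 (one year; includes Feb 29, 2112) → Oct 18, 2112 (319 left).
Oct has 31 days: +14 → Nov 1, 2112 (305 left).
Nov has 30 days: +30 → Dec 1, 2112 (275 left).
Dec has 31 days: +31 → Jan 1, 2113 (244 left).
Jan has 31 days: +31 → Feb 1, 2113 (213 left).
Feb has 28 days: +28 → Mar 1, 2113 (185 left).
Mar has 31 days: +31 → Apr 1, 2113 (154 left).
Apr has 30 days: +30 → May 1, 2113 (124 left).
May has 31 days: +31 → Jun 1, 2113 (93 left).
Jun has 30 days: +30 → Jul 1, 2113 (63 left).
Jul has 31 days: +31 → Aug 1, 2113 (32 left).
Aug has 31 days: +31 → Sep 1, 2113 (1 left).
+1 → Sep 2, 2113.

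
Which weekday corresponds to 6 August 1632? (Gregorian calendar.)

Doomsday rule: the anchor day for the 1600s is Tuesday. For year 32: 32÷12 = 2 r 8, and 8÷4 = 2, so 2+8+2 = 12.
Tuesday + 12 ≡ Sunday — that's 1632's doomsday.
In August the doomsday date is Aug 8.
Aug 6 is 2 days before Aug 8; 2 mod 7 = 2, so Sunday − 2 = Friday.

Friday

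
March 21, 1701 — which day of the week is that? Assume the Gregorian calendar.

Doomsday rule: the anchor day for the 1700s is Sunday. For year 01: 1÷12 = 0 r 1, and 1÷4 = 0, so 0+1+0 = 1.
Sunday + 1 ≡ Monday — that's 1701's doomsday.
In March the doomsday date is Mar 14.
Mar 21 is 7 days after Mar 14; 7 mod 7 = 0, so Monday + 0 = Monday.

Monday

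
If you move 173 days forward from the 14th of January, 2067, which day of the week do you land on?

Wednesday

Jan 14, 2067 is a Friday.
173 mod 7 = 5, so 173 days after a Friday is Friday + 5 = Wednesday.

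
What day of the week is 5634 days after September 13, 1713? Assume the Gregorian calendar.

First find the weekday of Sep 13, 1713. Doomsday rule: the anchor day for the 1700s is Sunday. For year 13: 13÷12 = 1 r 1, and 1÷4 = 0, so 1+1+0 = 2.
Sunday + 2 ≡ Tuesday — that's 1713's doomsday.
In September the doomsday date is Sep 5.
Sep 13 is 8 days after Sep 5; 8 mod 7 = 1, so Tuesday + 1 = Wednesday.
5634 mod 7 = 6, so 5634 days after a Wednesday is Wednesday + 6 = Tuesday.

Tuesday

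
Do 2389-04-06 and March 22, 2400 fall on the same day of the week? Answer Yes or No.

From Apr 6, 2389 to Mar 22, 2400 is 4003 days.
4003 mod 7 = 6, so they are different weekdays.
(Apr 6, 2389 is a Thursday; Mar 22, 2400 is a Wednesday.)

No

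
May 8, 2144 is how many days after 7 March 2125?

Mar 7, 2125 → Mar 7, 2126: 365 days.
Mar 7, 2126 → Mar 7, 2127: 365 days.
Mar 7, 2127 → Mar 7, 2128: 366 days (Feb 29, 2128 is in that span).
Mar 7, 2128 → Mar 7, 2129: 365 days.
Mar 7, 2129 → Mar 7, 2130: 365 days.
Mar 7, 2130 → Mar 7, 2131: 365 days.
Mar 7, 2131 → Mar 7, 2132: 366 days (Feb 29, 2132 is in that span).
Mar 7, 2132 → Mar 7, 2133: 365 days.
Mar 7, 2133 → Mar 7, 2134: 365 days.
Mar 7, 2134 → Mar 7, 2135: 365 days.
Mar 7, 2135 → Mar 7, 2136: 366 days (Feb 29, 2136 is in that span).
Mar 7, 2136 → Mar 7, 2137: 365 days.
Mar 7, 2137 → Mar 7, 2138: 365 days.
Mar 7, 2138 → Mar 7, 2139: 365 days.
Mar 7, 2139 → Mar 7, 2140: 366 days (Feb 29, 2140 is in that span).
Mar 7, 2140 → Mar 7, 2141: 365 days.
Mar 7, 2141 → Mar 7, 2142: 365 days.
Mar 7, 2142 → Mar 7, 2143: 365 days.
Mar 7, 2143 → Mar 7, 2144: 366 days (Feb 29, 2144 is in that span).
Mar 7, 2144 → Apr 7, 2144: 31 days (March has 31).
Apr 7, 2144 → May 7, 2144: 30 days (April has 30).
May 7, 2144 → May 8, 2144: 1 days.
Total: 7002 days.

7002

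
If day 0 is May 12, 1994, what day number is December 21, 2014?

May 12, 1994 → May 12, 1995: 365 days.
May 12, 1995 → May 12, 1996: 366 days (Feb 29, 1996 is in that span).
May 12, 1996 → May 12, 1997: 365 days.
May 12, 1997 → May 12, 1998: 365 days.
May 12, 1998 → May 12, 1999: 365 days.
May 12, 1999 → May 12, 2000: 366 days (Feb 29, 2000 is in that span).
May 12, 2000 → May 12, 2001: 365 days.
May 12, 2001 → May 12, 2002: 365 days.
May 12, 2002 → May 12, 2003: 365 days.
May 12, 2003 → May 12, 2004: 366 days (Feb 29, 2004 is in that span).
May 12, 2004 → May 12, 2005: 365 days.
May 12, 2005 → May 12, 2006: 365 days.
May 12, 2006 → May 12, 2007: 365 days.
May 12, 2007 → May 12, 2008: 366 days (Feb 29, 2008 is in that span).
May 12, 2008 → May 12, 2009: 365 days.
May 12, 2009 → May 12, 2010: 365 days.
May 12, 2010 → May 12, 2011: 365 days.
May 12, 2011 → May 12, 2012: 366 days (Feb 29, 2012 is in that span).
May 12, 2012 → May 12, 2013: 365 days.
May 12, 2013 → May 12, 2014: 365 days.
May 12, 2014 → Jun 12, 2014: 31 days (May has 31).
Jun 12, 2014 → Jul 12, 2014: 30 days (June has 30).
Jul 12, 2014 → Aug 12, 2014: 31 days (July has 31).
Aug 12, 2014 → Sep 12, 2014: 31 days (August has 31).
Sep 12, 2014 → Oct 12, 2014: 30 days (September has 30).
Oct 12, 2014 → Nov 12, 2014: 31 days (October has 31).
Nov 12, 2014 → Dec 12, 2014: 30 days (November has 30).
Dec 12, 2014 → Dec 21, 2014: 9 days.
Total: 7528 days.

7528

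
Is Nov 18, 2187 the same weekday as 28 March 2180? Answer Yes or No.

No

From Mar 28, 2180 to Nov 18, 2187 is 2791 days.
2791 mod 7 = 5, so they are different weekdays.
(Mar 28, 2180 is a Tuesday; Nov 18, 2187 is a Sunday.)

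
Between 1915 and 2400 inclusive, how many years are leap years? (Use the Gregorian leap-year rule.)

119

Multiples of 4 in [1915,2400]: 122.
Of those, multiples of 100: 5 (not leap unless ÷400).
Multiples of 400: 2.
Leap years = 122 − 5 + 2 = 119.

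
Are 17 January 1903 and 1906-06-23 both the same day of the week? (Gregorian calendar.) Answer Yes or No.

From Jan 17, 1903 to Jun 23, 1906 is 1253 days.
1253 mod 7 = 0, so they are the same weekday.
(Jan 17, 1903 is a Saturday; Jun 23, 1906 is a Saturday.)

Yes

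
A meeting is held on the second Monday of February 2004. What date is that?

February 1, 2004 is a Sunday.
The first Monday is therefore February 2 (1 days later).
The second Monday is 2 + 1×7 = February 9.

February 9, 2004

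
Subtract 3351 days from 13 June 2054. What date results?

April 10, 2045

−365 (one year) → Jun 13, 2053 (2986 left).
−365 (one year) → Jun 13, 2052 (2621 left).
−366 (one year; includes Feb 29, 2052) → Jun 13, 2051 (2255 left).
−365 (one year) → Jun 13, 2050 (1890 left).
−365 (one year) → Jun 13, 2049 (1525 left).
−365 (one year) → Jun 13, 2048 (1160 left).
−366 (one year; includes Feb 29, 2048) → Jun 13, 2047 (794 left).
−365 (one year) → Jun 13, 2046 (429 left).
−365 (one year) → Jun 13, 2045 (64 left).
−13 → May 31, 2045 (end of May, 31 days; 51 left).
−31 → Apr 30, 2045 (end of Apr, 30 days; 20 left).
−20 → Apr 10, 2045.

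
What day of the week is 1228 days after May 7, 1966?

Tuesday

May 7, 1966 is a Saturday.
1228 mod 7 = 3, so 1228 days after a Saturday is Saturday + 3 = Tuesday.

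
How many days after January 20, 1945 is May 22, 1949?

1583

Jan 20, 1945 → Jan 20, 1946: 365 days.
Jan 20, 1946 → Jan 20, 1947: 365 days.
Jan 20, 1947 → Jan 20, 1948: 365 days.
Jan 20, 1948 → Jan 20, 1949: 366 days (Feb 29, 1948 is in that span).
Jan 20, 1949 → Feb 20, 1949: 31 days (January has 31).
Feb 20, 1949 → Mar 20, 1949: 28 days (February has 28).
Mar 20, 1949 → Apr 20, 1949: 31 days (March has 31).
Apr 20, 1949 → May 20, 1949: 30 days (April has 30).
May 20, 1949 → May 22, 1949: 2 days.
Total: 1583 days.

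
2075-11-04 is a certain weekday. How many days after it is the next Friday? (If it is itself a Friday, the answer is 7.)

4

Nov 4, 2075 is a Monday.
From Monday to the next Friday is 4 days.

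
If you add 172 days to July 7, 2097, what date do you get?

Jul has 31 days: +25 → Aug 1, 2097 (147 left).
Aug has 31 days: +31 → Sep 1, 2097 (116 left).
Sep has 30 days: +30 → Oct 1, 2097 (86 left).
Oct has 31 days: +31 → Nov 1, 2097 (55 left).
Nov has 30 days: +30 → Dec 1, 2097 (25 left).
+25 → Dec 26, 2097.

December 26, 2097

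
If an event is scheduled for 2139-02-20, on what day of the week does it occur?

Doomsday rule: the anchor day for the 2100s is Sunday. For year 39: 39÷12 = 3 r 3, and 3÷4 = 0, so 3+3+0 = 6.
Sunday + 6 ≡ Saturday — that's 2139's doomsday.
In February the doomsday date is Feb 28 (2139 is not a leap year).
Feb 20 is 8 days before Feb 28; 8 mod 7 = 1, so Saturday − 1 = Friday.

Friday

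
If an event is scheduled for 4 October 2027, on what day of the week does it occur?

Doomsday rule: the anchor day for the 2000s is Tuesday. For year 27: 27÷12 = 2 r 3, and 3÷4 = 0, so 2+3+0 = 5.
Tuesday + 5 ≡ Sunday — that's 2027's doomsday.
In October the doomsday date is Oct 10.
Oct 4 is 6 days before Oct 10; 6 mod 7 = 6, so Sunday − 6 = Monday.

Monday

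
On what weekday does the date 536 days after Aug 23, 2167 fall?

First find the weekday of Aug 23, 2167. Doomsday rule: the anchor day for the 2100s is Sunday. For year 67: 67÷12 = 5 r 7, and 7÷4 = 1, so 5+7+1 = 13.
Sunday + 13 ≡ Saturday — that's 2167's doomsday.
In August the doomsday date is Aug 8.
Aug 23 is 15 days after Aug 8; 15 mod 7 = 1, so Saturday + 1 = Sunday.
536 mod 7 = 4, so 536 days after a Sunday is Sunday + 4 = Thursday.

Thursday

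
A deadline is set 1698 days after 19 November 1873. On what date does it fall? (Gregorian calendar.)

July 14, 1878

+365 (one year) → Nov 19, 1874 (1333 left).
+365 (one year) → Nov 19, 1875 (968 left).
+366 (one year; includes Feb 29, 1876) → Nov 19, 1876 (602 left).
+365 (one year) → Nov 19, 1877 (237 left).
Nov has 30 days: +12 → Dec 1, 1877 (225 left).
Dec has 31 days: +31 → Jan 1, 1878 (194 left).
Jan has 31 days: +31 → Feb 1, 1878 (163 left).
Feb has 28 days: +28 → Mar 1, 1878 (135 left).
Mar has 31 days: +31 → Apr 1, 1878 (104 left).
Apr has 30 days: +30 → May 1, 1878 (74 left).
May has 31 days: +31 → Jun 1, 1878 (43 left).
Jun has 30 days: +30 → Jul 1, 1878 (13 left).
+13 → Jul 14, 1878.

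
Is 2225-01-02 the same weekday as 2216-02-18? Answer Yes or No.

From Feb 18, 2216 to Jan 2, 2225 is 3241 days.
3241 mod 7 = 0, so they are the same weekday.
(Feb 18, 2216 is a Sunday; Jan 2, 2225 is a Sunday.)

Yes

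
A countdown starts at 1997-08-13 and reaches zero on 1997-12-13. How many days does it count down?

Aug 13, 1997 → Sep 13, 1997: 31 days (August has 31).
Sep 13, 1997 → Oct 13, 1997: 30 days (September has 30).
Oct 13, 1997 → Nov 13, 1997: 31 days (October has 31).
Nov 13, 1997 → Dec 13, 1997: 30 days.
Total: 122 days.

122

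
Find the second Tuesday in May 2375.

May 1, 2375 is a Thursday.
The first Tuesday is therefore May 6 (5 days later).
The second Tuesday is 6 + 1×7 = May 13.

May 13, 2375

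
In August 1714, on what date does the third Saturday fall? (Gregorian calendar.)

August 18, 1714

August 1, 1714 is a Wednesday.
The first Saturday is therefore August 4 (3 days later).
The third Saturday is 4 + 2×7 = August 18.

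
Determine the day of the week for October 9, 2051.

Monday

Doomsday rule: the anchor day for the 2000s is Tuesday. For year 51: 51÷12 = 4 r 3, and 3÷4 = 0, so 4+3+0 = 7.
Tuesday + 7 ≡ Tuesday — that's 2051's doomsday.
In October the doomsday date is Oct 10.
Oct 9 is 1 day before Oct 10; 1 mod 7 = 1, so Tuesday − 1 = Monday.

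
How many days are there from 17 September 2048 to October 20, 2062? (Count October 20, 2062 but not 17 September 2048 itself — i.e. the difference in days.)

Sep 17, 2048 → Sep 17, 2049: 365 days.
Sep 17, 2049 → Sep 17, 2050: 365 days.
Sep 17, 2050 → Sep 17, 2051: 365 days.
Sep 17, 2051 → Sep 17, 2052: 366 days (Feb 29, 2052 is in that span).
Sep 17, 2052 → Sep 17, 2053: 365 days.
Sep 17, 2053 → Sep 17, 2054: 365 days.
Sep 17, 2054 → Sep 17, 2055: 365 days.
Sep 17, 2055 → Sep 17, 2056: 366 days (Feb 29, 2056 is in that span).
Sep 17, 2056 → Sep 17, 2057: 365 days.
Sep 17, 2057 → Sep 17, 2058: 365 days.
Sep 17, 2058 → Sep 17, 2059: 365 days.
Sep 17, 2059 → Sep 17, 2060: 366 days (Feb 29, 2060 is in that span).
Sep 17, 2060 → Sep 17, 2061: 365 days.
Sep 17, 2061 → Oct 17, 2061: 30 days (September has 30).
Oct 17, 2061 → Nov 17, 2061: 31 days (October has 31).
Nov 17, 2061 → Dec 17, 2061: 30 days (November has 30).
Dec 17, 2061 → Jan 17, 2062: 31 days (December has 31).
Jan 17, 2062 → Feb 17, 2062: 31 days (January has 31).
Feb 17, 2062 → Mar 17, 2062: 28 days (February has 28).
Mar 17, 2062 → Apr 17, 2062: 31 days (March has 31).
Apr 17, 2062 → May 17, 2062: 30 days (April has 30).
May 17, 2062 → Jun 17, 2062: 31 days (May has 31).
Jun 17, 2062 → Jul 17, 2062: 30 days (June has 30).
Jul 17, 2062 → Aug 17, 2062: 31 days (July has 31).
Aug 17, 2062 → Sep 17, 2062: 31 days (August has 31).
Sep 17, 2062 → Oct 17, 2062: 30 days (September has 30).
Oct 17, 2062 → Oct 20, 2062: 3 days.
Total: 5146 days.

5146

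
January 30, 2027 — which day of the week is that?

January 1, 2027 is a Friday.
Jan 1, 2027 → Jan 30, 2027: 29 days.
Total: 29 days.
29 mod 7 = 1, so Friday + 1 = Saturday.

Saturday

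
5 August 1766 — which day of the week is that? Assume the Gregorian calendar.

Doomsday rule: the anchor day for the 1700s is Sunday. For year 66: 66÷12 = 5 r 6, and 6÷4 = 1, so 5+6+1 = 12.
Sunday + 12 ≡ Friday — that's 1766's doomsday.
In August the doomsday date is Aug 8.
Aug 5 is 3 days before Aug 8; 3 mod 7 = 3, so Friday − 3 = Tuesday.

Tuesday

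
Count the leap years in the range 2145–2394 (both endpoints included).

60

Multiples of 4 in [2145,2394]: 62.
Of those, multiples of 100: 2 (not leap unless ÷400).
Multiples of 400: 0.
Leap years = 62 − 2 + 0 = 60.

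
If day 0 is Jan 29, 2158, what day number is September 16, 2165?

2787

Jan 29, 2158 → Jan 29, 2159: 365 days.
Jan 29, 2159 → Jan 29, 2160: 365 days.
Jan 29, 2160 → Jan 29, 2161: 366 days (Feb 29, 2160 is in that span).
Jan 29, 2161 → Jan 29, 2162: 365 days.
Jan 29, 2162 → Jan 29, 2163: 365 days.
Jan 29, 2163 → Jan 29, 2164: 365 days.
Jan 29, 2164 → Jan 29, 2165: 366 days (Feb 29, 2164 is in that span).
Jan 29, 2165 → Feb 28, 2165: 30 days (January has 31).
Feb 28, 2165 → Mar 28, 2165: 28 days (February has 28).
Mar 28, 2165 → Apr 28, 2165: 31 days (March has 31).
Apr 28, 2165 → May 28, 2165: 30 days (April has 30).
May 28, 2165 → Jun 28, 2165: 31 days (May has 31).
Jun 28, 2165 → Jul 28, 2165: 30 days (June has 30).
Jul 28, 2165 → Aug 28, 2165: 31 days (July has 31).
Aug 28, 2165 → Sep 16, 2165: 19 days.
Total: 2787 days.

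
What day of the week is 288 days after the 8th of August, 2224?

First find the weekday of Aug 8, 2224. Doomsday rule: the anchor day for the 2200s is Friday. For year 24: 24÷12 = 2 r 0, and 0÷4 = 0, so 2+0+0 = 2.
Friday + 2 ≡ Sunday — that's 2224's doomsday.
In August the doomsday date is Aug 8.
Aug 8 is the doomsday itself: Sunday.
288 mod 7 = 1, so 288 days after a Sunday is Sunday + 1 = Monday.

Monday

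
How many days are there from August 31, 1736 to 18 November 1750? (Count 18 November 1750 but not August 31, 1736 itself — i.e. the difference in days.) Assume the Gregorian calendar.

Aug 31, 1736 → Aug 31, 1737: 365 days.
Aug 31, 1737 → Aug 31, 1738: 365 days.
Aug 31, 1738 → Aug 31, 1739: 365 days.
Aug 31, 1739 → Aug 31, 1740: 366 days (Feb 29, 1740 is in that span).
Aug 31, 1740 → Aug 31, 1741: 365 days.
Aug 31, 1741 → Aug 31, 1742: 365 days.
Aug 31, 1742 → Aug 31, 1743: 365 days.
Aug 31, 1743 → Aug 31, 1744: 366 days (Feb 29, 1744 is in that span).
Aug 31, 1744 → Aug 31, 1745: 365 days.
Aug 31, 1745 → Aug 31, 1746: 365 days.
Aug 31, 1746 → Aug 31, 1747: 365 days.
Aug 31, 1747 → Aug 31, 1748: 366 days (Feb 29, 1748 is in that span).
Aug 31, 1748 → Aug 31, 1749: 365 days.
Aug 31, 1749 → Aug 31, 1750: 365 days.
Aug 31, 1750 → Sep 30, 1750: 30 days (August has 31).
Sep 30, 1750 → Oct 30, 1750: 30 days (September has 30).
Oct 30, 1750 → Nov 18, 1750: 19 days.
Total: 5192 days.

5192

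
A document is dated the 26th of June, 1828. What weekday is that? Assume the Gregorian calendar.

Thursday

Doomsday rule: the anchor day for the 1800s is Friday. For year 28: 28÷12 = 2 r 4, and 4÷4 = 1, so 2+4+1 = 7.
Friday + 7 ≡ Friday — that's 1828's doomsday.
In June the doomsday date is Jun 6.
Jun 26 is 20 days after Jun 6; 20 mod 7 = 6, so Friday + 6 = Thursday.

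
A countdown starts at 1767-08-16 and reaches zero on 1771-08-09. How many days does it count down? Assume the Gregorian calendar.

Aug 16, 1767 → Aug 16, 1768: 366 days (Feb 29, 1768 is in that span).
Aug 16, 1768 → Aug 16, 1769: 365 days.
Aug 16, 1769 → Aug 16, 1770: 365 days.
Aug 16, 1770 → Sep 16, 1770: 31 days (August has 31).
Sep 16, 1770 → Oct 16, 1770: 30 days (September has 30).
Oct 16, 1770 → Nov 16, 1770: 31 days (October has 31).
Nov 16, 1770 → Dec 16, 1770: 30 days (November has 30).
Dec 16, 1770 → Jan 16, 1771: 31 days (December has 31).
Jan 16, 1771 → Feb 16, 1771: 31 days (January has 31).
Feb 16, 1771 → Mar 16, 1771: 28 days (February has 28).
Mar 16, 1771 → Apr 16, 1771: 31 days (March has 31).
Apr 16, 1771 → May 16, 1771: 30 days (April has 30).
May 16, 1771 → Jun 16, 1771: 31 days (May has 31).
Jun 16, 1771 → Jul 16, 1771: 30 days (June has 30).
Jul 16, 1771 → Aug 9, 1771: 24 days.
Total: 1454 days.

1454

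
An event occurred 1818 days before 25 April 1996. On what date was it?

May 4, 1991

−366 (one year; includes Feb 29, 1996) → Apr 25, 1995 (1452 left).
−365 (one year) → Apr 25, 1994 (1087 left).
−365 (one year) → Apr 25, 1993 (722 left).
−365 (one year) → Apr 25, 1992 (357 left).
−25 → Mar 31, 1992 (end of Mar, 31 days; 332 left).
−31 → Feb 29, 1992 (end of Feb, 29 days; 301 left).
−29 → Jan 31, 1992 (end of Jan, 31 days; 272 left).
−31 → Dec 31, 1991 (end of Dec, 31 days; 241 left).
−31 → Nov 30, 1991 (end of Nov, 30 days; 210 left).
−30 → Oct 31, 1991 (end of Oct, 31 days; 180 left).
−31 → Sep 30, 1991 (end of Sep, 30 days; 149 left).
−30 → Aug 31, 1991 (end of Aug, 31 days; 119 left).
−31 → Jul 31, 1991 (end of Jul, 31 days; 88 left).
−31 → Jun 30, 1991 (end of Jun, 30 days; 57 left).
−30 → May 31, 1991 (end of May, 31 days; 27 left).
−27 → May 4, 1991.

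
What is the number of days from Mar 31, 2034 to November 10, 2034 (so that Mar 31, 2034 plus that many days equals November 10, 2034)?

224

Mar 31, 2034 → Apr 30, 2034: 30 days (March has 31).
Apr 30, 2034 → May 30, 2034: 30 days (April has 30).
May 30, 2034 → Jun 30, 2034: 31 days (May has 31).
Jun 30, 2034 → Jul 30, 2034: 30 days (June has 30).
Jul 30, 2034 → Aug 30, 2034: 31 days (July has 31).
Aug 30, 2034 → Sep 30, 2034: 31 days (August has 31).
Sep 30, 2034 → Oct 30, 2034: 30 days (September has 30).
Oct 30, 2034 → Nov 10, 2034: 11 days.
Total: 224 days.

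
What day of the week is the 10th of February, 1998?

Tuesday

Doomsday rule: the anchor day for the 1900s is Wednesday. For year 98: 98÷12 = 8 r 2, and 2÷4 = 0, so 8+2+0 = 10.
Wednesday + 10 ≡ Saturday — that's 1998's doomsday.
In February the doomsday date is Feb 28 (1998 is not a leap year).
Feb 10 is 18 days before Feb 28; 18 mod 7 = 4, so Saturday − 4 = Tuesday.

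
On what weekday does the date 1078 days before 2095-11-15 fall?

Nov 15, 2095 is a Tuesday.
1078 mod 7 = 0, so 1078 days before a Tuesday is Tuesday − 0 = Tuesday.

Tuesday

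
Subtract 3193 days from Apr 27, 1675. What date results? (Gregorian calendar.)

July 30, 1666

−365 (one year) → Apr 27, 1674 (2828 left).
−365 (one year) → Apr 27, 1673 (2463 left).
−365 (one year) → Apr 27, 1672 (2098 left).
−366 (one year; includes Feb 29, 1672) → Apr 27, 1671 (1732 left).
−365 (one year) → Apr 27, 1670 (1367 left).
−365 (one year) → Apr 27, 1669 (1002 left).
−365 (one year) → Apr 27, 1668 (637 left).
−366 (one year; includes Feb 29, 1668) → Apr 27, 1667 (271 left).
−27 → Mar 31, 1667 (end of Mar, 31 days; 244 left).
−31 → Feb 28, 1667 (end of Feb, 28 days; 213 left).
−28 → Jan 31, 1667 (end of Jan, 31 days; 185 left).
−31 → Dec 31, 1666 (end of Dec, 31 days; 154 left).
−31 → Nov 30, 1666 (end of Nov, 30 days; 123 left).
−30 → Oct 31, 1666 (end of Oct, 31 days; 93 left).
−31 → Sep 30, 1666 (end of Sep, 30 days; 62 left).
−30 → Aug 31, 1666 (end of Aug, 31 days; 32 left).
−31 → Jul 31, 1666 (end of Jul, 31 days; 1 left).
−1 → Jul 30, 1666.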